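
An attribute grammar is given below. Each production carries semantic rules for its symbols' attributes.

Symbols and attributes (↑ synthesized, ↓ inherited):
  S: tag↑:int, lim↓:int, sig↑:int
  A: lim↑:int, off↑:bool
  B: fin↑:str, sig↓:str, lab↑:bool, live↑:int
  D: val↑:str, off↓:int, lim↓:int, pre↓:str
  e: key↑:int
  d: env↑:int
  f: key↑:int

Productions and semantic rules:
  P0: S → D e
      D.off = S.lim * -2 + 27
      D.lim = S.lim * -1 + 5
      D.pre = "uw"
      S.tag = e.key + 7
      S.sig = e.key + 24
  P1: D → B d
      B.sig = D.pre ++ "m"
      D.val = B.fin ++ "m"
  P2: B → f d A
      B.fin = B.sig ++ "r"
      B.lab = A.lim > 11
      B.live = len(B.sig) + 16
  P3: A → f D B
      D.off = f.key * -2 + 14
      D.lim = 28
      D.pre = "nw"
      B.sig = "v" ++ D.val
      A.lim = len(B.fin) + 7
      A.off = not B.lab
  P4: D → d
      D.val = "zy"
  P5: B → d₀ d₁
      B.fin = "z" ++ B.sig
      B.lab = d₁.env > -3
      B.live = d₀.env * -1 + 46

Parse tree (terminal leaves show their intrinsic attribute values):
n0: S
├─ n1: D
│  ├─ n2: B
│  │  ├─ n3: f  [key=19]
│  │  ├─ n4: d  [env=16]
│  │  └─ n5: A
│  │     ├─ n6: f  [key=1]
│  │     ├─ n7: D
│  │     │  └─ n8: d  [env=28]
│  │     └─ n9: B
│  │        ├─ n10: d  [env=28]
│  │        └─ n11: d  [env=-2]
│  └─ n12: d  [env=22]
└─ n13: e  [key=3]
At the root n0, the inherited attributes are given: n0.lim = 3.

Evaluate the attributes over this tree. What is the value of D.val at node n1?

1. n0.lim = 3  [given at root]
2. n1.off = 21  [S.lim * -2 + 27]
3. n1.lim = 2  [S.lim * -1 + 5]
4. n1.pre = "uw"  ["uw"]
5. n2.sig = "uwm"  [D.pre ++ "m"]
6. n3.key = 19  [terminal]
7. n4.env = 16  [terminal]
8. n6.key = 1  [terminal]
9. n7.off = 12  [f.key * -2 + 14]
10. n7.lim = 28  [28]
11. n7.pre = "nw"  ["nw"]
12. n8.env = 28  [terminal]
13. n7.val = "zy"  ["zy"]
14. n9.sig = "vzy"  ["v" ++ D.val]
15. n10.env = 28  [terminal]
16. n11.env = -2  [terminal]
17. n9.fin = "zvzy"  ["z" ++ B.sig]
18. n9.lab = true  [d₁.env > -3]
19. n9.live = 18  [d₀.env * -1 + 46]
20. n5.lim = 11  [len(B.fin) + 7]
21. n5.off = false  [not B.lab]
22. n2.fin = "uwmr"  [B.sig ++ "r"]
23. n2.lab = false  [A.lim > 11]
24. n2.live = 19  [len(B.sig) + 16]
25. n12.env = 22  [terminal]
26. n1.val = "uwmrm"  [B.fin ++ "m"]
27. n13.key = 3  [terminal]
28. n0.tag = 10  [e.key + 7]
29. n0.sig = 27  [e.key + 24]

"uwmrm"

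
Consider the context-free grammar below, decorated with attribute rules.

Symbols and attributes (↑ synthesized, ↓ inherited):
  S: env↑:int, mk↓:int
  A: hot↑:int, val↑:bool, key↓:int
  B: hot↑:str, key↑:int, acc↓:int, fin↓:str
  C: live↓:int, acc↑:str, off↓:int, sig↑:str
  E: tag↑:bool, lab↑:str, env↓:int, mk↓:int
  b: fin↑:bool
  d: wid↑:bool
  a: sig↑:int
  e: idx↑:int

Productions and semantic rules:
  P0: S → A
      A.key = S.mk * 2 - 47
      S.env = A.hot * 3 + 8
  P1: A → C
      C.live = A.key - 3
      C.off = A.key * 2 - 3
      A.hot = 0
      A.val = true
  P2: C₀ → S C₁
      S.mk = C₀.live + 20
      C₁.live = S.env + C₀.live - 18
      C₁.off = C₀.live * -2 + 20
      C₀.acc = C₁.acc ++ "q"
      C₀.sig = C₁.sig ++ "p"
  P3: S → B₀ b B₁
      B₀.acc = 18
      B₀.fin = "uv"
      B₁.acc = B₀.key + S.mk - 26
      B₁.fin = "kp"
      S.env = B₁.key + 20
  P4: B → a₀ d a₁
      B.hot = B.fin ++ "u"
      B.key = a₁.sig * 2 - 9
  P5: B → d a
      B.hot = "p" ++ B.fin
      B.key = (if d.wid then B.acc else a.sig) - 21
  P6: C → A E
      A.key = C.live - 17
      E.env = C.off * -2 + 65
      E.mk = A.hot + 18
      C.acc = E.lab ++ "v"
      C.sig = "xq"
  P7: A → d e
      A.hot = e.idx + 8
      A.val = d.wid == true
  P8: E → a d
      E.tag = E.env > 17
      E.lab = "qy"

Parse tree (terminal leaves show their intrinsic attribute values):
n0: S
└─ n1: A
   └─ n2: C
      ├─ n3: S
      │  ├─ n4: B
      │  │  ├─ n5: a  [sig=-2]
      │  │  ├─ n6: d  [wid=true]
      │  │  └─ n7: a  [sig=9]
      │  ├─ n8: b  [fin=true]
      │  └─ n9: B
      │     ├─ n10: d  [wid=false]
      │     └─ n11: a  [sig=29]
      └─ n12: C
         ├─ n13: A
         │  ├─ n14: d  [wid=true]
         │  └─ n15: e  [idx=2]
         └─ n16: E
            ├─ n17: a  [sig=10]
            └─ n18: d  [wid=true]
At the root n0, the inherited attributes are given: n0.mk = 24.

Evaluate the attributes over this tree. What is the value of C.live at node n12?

8

1. n0.mk = 24  [given at root]
2. n1.key = 1  [S.mk * 2 - 47]
3. n2.live = -2  [A.key - 3]
4. n2.off = -1  [A.key * 2 - 3]
5. n3.mk = 18  [C₀.live + 20]
6. n4.acc = 18  [18]
7. n4.fin = "uv"  ["uv"]
8. n5.sig = -2  [terminal]
9. n6.wid = true  [terminal]
10. n7.sig = 9  [terminal]
11. n4.hot = "uvu"  [B.fin ++ "u"]
12. n4.key = 9  [a₁.sig * 2 - 9]
13. n8.fin = true  [terminal]
14. n9.acc = 1  [B₀.key + S.mk - 26]
15. n9.fin = "kp"  ["kp"]
16. n10.wid = false  [terminal]
17. n11.sig = 29  [terminal]
18. n9.hot = "pkp"  ["p" ++ B.fin]
19. n9.key = 8  [(if d.wid then B.acc else a.sig) - 21]
20. n3.env = 28  [B₁.key + 20]
21. n12.live = 8  [S.env + C₀.live - 18]
22. n12.off = 24  [C₀.live * -2 + 20]
23. n13.key = -9  [C.live - 17]
24. n14.wid = true  [terminal]
25. n15.idx = 2  [terminal]
26. n13.hot = 10  [e.idx + 8]
27. n13.val = true  [d.wid == true]
28. n16.env = 17  [C.off * -2 + 65]
29. n16.mk = 28  [A.hot + 18]
30. n17.sig = 10  [terminal]
31. n18.wid = true  [terminal]
32. n16.tag = false  [E.env > 17]
33. n16.lab = "qy"  ["qy"]
34. n12.acc = "qyv"  [E.lab ++ "v"]
35. n12.sig = "xq"  ["xq"]
36. n2.acc = "qyvq"  [C₁.acc ++ "q"]
37. n2.sig = "xqp"  [C₁.sig ++ "p"]
38. n1.hot = 0  [0]
39. n1.val = true  [true]
40. n0.env = 8  [A.hot * 3 + 8]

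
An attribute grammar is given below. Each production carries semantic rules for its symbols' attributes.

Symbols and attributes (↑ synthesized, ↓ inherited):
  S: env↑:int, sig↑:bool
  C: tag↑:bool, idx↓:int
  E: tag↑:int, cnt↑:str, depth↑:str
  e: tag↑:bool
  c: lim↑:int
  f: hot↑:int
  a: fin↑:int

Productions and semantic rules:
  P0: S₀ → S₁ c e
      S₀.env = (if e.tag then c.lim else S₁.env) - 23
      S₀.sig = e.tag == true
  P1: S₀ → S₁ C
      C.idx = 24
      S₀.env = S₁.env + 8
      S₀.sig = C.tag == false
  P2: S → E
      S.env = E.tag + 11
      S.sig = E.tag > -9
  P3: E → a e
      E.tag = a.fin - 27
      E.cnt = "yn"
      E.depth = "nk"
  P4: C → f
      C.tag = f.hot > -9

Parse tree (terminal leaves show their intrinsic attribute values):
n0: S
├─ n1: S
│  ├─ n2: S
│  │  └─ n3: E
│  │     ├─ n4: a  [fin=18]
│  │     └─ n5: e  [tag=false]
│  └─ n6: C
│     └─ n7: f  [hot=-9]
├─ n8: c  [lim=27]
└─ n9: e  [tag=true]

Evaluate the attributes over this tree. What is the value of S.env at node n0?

1. n4.fin = 18  [terminal]
2. n5.tag = false  [terminal]
3. n3.tag = -9  [a.fin - 27]
4. n3.cnt = "yn"  ["yn"]
5. n3.depth = "nk"  ["nk"]
6. n2.env = 2  [E.tag + 11]
7. n2.sig = false  [E.tag > -9]
8. n6.idx = 24  [24]
9. n7.hot = -9  [terminal]
10. n6.tag = false  [f.hot > -9]
11. n1.env = 10  [S₁.env + 8]
12. n1.sig = true  [C.tag == false]
13. n8.lim = 27  [terminal]
14. n9.tag = true  [terminal]
15. n0.env = 4  [(if e.tag then c.lim else S₁.env) - 23]
16. n0.sig = true  [e.tag == true]

4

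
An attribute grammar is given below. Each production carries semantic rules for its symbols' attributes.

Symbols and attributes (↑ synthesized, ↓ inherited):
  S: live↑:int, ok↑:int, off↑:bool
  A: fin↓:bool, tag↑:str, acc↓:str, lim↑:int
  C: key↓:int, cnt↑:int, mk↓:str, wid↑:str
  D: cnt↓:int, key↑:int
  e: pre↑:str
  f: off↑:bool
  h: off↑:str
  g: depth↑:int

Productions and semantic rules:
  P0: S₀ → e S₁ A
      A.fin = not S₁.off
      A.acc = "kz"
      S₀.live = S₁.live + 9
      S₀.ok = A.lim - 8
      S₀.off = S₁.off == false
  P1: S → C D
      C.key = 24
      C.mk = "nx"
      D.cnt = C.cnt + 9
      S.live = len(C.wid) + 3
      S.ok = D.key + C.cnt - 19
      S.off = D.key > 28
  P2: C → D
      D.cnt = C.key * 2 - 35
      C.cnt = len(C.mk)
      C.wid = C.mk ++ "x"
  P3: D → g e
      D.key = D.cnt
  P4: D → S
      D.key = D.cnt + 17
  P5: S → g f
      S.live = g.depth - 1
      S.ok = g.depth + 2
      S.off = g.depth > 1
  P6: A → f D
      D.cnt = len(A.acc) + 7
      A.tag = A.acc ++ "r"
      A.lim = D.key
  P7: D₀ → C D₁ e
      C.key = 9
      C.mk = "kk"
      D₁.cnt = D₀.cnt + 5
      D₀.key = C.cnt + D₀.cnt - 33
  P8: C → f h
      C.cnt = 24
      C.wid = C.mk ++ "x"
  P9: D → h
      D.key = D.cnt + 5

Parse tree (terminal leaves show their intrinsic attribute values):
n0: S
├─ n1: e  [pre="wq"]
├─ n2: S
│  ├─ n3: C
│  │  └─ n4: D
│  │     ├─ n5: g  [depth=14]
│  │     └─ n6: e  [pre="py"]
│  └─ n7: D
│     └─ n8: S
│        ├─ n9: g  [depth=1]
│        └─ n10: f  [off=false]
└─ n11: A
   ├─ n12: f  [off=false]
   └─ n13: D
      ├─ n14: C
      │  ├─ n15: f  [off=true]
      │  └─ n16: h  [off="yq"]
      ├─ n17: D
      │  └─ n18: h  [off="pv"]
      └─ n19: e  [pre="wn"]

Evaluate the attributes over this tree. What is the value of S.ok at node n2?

11

1. n1.pre = "wq"  [terminal]
2. n3.key = 24  [24]
3. n3.mk = "nx"  ["nx"]
4. n4.cnt = 13  [C.key * 2 - 35]
5. n5.depth = 14  [terminal]
6. n6.pre = "py"  [terminal]
7. n4.key = 13  [D.cnt]
8. n3.cnt = 2  [len(C.mk)]
9. n3.wid = "nxx"  [C.mk ++ "x"]
10. n7.cnt = 11  [C.cnt + 9]
11. n9.depth = 1  [terminal]
12. n10.off = false  [terminal]
13. n8.live = 0  [g.depth - 1]
14. n8.ok = 3  [g.depth + 2]
15. n8.off = false  [g.depth > 1]
16. n7.key = 28  [D.cnt + 17]
17. n2.live = 6  [len(C.wid) + 3]
18. n2.ok = 11  [D.key + C.cnt - 19]
19. n2.off = false  [D.key > 28]
20. n11.fin = true  [not S₁.off]
21. n11.acc = "kz"  ["kz"]
22. n12.off = false  [terminal]
23. n13.cnt = 9  [len(A.acc) + 7]
24. n14.key = 9  [9]
25. n14.mk = "kk"  ["kk"]
26. n15.off = true  [terminal]
27. n16.off = "yq"  [terminal]
28. n14.cnt = 24  [24]
29. n14.wid = "kkx"  [C.mk ++ "x"]
30. n17.cnt = 14  [D₀.cnt + 5]
31. n18.off = "pv"  [terminal]
32. n17.key = 19  [D.cnt + 5]
33. n19.pre = "wn"  [terminal]
34. n13.key = 0  [C.cnt + D₀.cnt - 33]
35. n11.tag = "kzr"  [A.acc ++ "r"]
36. n11.lim = 0  [D.key]
37. n0.live = 15  [S₁.live + 9]
38. n0.ok = -8  [A.lim - 8]
39. n0.off = true  [S₁.off == false]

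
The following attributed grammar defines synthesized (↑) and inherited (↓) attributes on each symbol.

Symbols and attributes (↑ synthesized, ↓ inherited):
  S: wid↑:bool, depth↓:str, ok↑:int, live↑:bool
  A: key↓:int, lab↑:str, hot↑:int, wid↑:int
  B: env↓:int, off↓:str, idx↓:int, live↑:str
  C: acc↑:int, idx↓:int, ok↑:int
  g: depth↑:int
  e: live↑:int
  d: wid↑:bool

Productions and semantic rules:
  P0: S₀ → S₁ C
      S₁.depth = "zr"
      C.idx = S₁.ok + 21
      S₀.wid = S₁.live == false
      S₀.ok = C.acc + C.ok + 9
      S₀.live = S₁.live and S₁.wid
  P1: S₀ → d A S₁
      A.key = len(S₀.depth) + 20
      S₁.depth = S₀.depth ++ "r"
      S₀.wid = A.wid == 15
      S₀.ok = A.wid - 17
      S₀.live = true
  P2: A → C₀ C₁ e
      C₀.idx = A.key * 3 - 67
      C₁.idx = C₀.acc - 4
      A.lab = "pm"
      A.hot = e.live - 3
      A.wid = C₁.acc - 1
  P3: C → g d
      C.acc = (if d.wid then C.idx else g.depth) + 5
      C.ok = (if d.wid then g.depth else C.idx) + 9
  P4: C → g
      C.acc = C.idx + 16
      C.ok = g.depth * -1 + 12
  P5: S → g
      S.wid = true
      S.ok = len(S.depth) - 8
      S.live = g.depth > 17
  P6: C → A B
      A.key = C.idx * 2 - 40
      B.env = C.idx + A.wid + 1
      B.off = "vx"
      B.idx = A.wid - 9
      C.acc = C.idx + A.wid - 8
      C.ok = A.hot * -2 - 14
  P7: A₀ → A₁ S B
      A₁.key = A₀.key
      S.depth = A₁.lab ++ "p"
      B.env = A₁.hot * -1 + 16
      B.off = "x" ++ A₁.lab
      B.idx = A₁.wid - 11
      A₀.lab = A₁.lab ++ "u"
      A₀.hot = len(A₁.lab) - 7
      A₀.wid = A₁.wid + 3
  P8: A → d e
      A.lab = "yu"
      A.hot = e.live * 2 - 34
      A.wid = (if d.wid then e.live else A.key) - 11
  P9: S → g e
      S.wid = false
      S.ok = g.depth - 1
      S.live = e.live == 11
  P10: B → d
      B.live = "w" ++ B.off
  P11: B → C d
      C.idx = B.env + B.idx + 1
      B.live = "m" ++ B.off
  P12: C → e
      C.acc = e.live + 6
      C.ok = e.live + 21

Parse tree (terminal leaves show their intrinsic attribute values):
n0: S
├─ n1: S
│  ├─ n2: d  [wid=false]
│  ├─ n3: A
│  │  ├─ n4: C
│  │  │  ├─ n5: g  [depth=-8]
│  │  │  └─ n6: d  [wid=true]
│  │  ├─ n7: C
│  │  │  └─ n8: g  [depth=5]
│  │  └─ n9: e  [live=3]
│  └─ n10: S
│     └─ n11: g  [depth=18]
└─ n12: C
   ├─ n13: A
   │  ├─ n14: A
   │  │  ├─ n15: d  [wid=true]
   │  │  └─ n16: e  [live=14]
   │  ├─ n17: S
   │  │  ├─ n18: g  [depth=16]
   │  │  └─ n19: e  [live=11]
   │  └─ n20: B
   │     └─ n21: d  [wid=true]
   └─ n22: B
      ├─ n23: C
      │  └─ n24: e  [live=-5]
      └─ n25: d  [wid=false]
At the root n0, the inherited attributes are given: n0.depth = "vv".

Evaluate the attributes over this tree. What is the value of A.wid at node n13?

1. n0.depth = "vv"  [given at root]
2. n1.depth = "zr"  ["zr"]
3. n2.wid = false  [terminal]
4. n3.key = 22  [len(S₀.depth) + 20]
5. n4.idx = -1  [A.key * 3 - 67]
6. n5.depth = -8  [terminal]
7. n6.wid = true  [terminal]
8. n4.acc = 4  [(if d.wid then C.idx else g.depth) + 5]
9. n4.ok = 1  [(if d.wid then g.depth else C.idx) + 9]
10. n7.idx = 0  [C₀.acc - 4]
11. n8.depth = 5  [terminal]
12. n7.acc = 16  [C.idx + 16]
13. n7.ok = 7  [g.depth * -1 + 12]
14. n9.live = 3  [terminal]
15. n3.lab = "pm"  ["pm"]
16. n3.hot = 0  [e.live - 3]
17. n3.wid = 15  [C₁.acc - 1]
18. n10.depth = "zrr"  [S₀.depth ++ "r"]
19. n11.depth = 18  [terminal]
20. n10.wid = true  [true]
21. n10.ok = -5  [len(S.depth) - 8]
22. n10.live = true  [g.depth > 17]
23. n1.wid = true  [A.wid == 15]
24. n1.ok = -2  [A.wid - 17]
25. n1.live = true  [true]
26. n12.idx = 19  [S₁.ok + 21]
27. n13.key = -2  [C.idx * 2 - 40]
28. n14.key = -2  [A₀.key]
29. n15.wid = true  [terminal]
30. n16.live = 14  [terminal]
31. n14.lab = "yu"  ["yu"]
32. n14.hot = -6  [e.live * 2 - 34]
33. n14.wid = 3  [(if d.wid then e.live else A.key) - 11]
34. n17.depth = "yup"  [A₁.lab ++ "p"]
35. n18.depth = 16  [terminal]
36. n19.live = 11  [terminal]
37. n17.wid = false  [false]
38. n17.ok = 15  [g.depth - 1]
39. n17.live = true  [e.live == 11]
40. n20.env = 22  [A₁.hot * -1 + 16]
41. n20.off = "xyu"  ["x" ++ A₁.lab]
42. n20.idx = -8  [A₁.wid - 11]
43. n21.wid = true  [terminal]
44. n20.live = "wxyu"  ["w" ++ B.off]
45. n13.lab = "yuu"  [A₁.lab ++ "u"]
46. n13.hot = -5  [len(A₁.lab) - 7]
47. n13.wid = 6  [A₁.wid + 3]
48. n22.env = 26  [C.idx + A.wid + 1]
49. n22.off = "vx"  ["vx"]
50. n22.idx = -3  [A.wid - 9]
51. n23.idx = 24  [B.env + B.idx + 1]
52. n24.live = -5  [terminal]
53. n23.acc = 1  [e.live + 6]
54. n23.ok = 16  [e.live + 21]
55. n25.wid = false  [terminal]
56. n22.live = "mvx"  ["m" ++ B.off]
57. n12.acc = 17  [C.idx + A.wid - 8]
58. n12.ok = -4  [A.hot * -2 - 14]
59. n0.wid = false  [S₁.live == false]
60. n0.ok = 22  [C.acc + C.ok + 9]
61. n0.live = true  [S₁.live and S₁.wid]

6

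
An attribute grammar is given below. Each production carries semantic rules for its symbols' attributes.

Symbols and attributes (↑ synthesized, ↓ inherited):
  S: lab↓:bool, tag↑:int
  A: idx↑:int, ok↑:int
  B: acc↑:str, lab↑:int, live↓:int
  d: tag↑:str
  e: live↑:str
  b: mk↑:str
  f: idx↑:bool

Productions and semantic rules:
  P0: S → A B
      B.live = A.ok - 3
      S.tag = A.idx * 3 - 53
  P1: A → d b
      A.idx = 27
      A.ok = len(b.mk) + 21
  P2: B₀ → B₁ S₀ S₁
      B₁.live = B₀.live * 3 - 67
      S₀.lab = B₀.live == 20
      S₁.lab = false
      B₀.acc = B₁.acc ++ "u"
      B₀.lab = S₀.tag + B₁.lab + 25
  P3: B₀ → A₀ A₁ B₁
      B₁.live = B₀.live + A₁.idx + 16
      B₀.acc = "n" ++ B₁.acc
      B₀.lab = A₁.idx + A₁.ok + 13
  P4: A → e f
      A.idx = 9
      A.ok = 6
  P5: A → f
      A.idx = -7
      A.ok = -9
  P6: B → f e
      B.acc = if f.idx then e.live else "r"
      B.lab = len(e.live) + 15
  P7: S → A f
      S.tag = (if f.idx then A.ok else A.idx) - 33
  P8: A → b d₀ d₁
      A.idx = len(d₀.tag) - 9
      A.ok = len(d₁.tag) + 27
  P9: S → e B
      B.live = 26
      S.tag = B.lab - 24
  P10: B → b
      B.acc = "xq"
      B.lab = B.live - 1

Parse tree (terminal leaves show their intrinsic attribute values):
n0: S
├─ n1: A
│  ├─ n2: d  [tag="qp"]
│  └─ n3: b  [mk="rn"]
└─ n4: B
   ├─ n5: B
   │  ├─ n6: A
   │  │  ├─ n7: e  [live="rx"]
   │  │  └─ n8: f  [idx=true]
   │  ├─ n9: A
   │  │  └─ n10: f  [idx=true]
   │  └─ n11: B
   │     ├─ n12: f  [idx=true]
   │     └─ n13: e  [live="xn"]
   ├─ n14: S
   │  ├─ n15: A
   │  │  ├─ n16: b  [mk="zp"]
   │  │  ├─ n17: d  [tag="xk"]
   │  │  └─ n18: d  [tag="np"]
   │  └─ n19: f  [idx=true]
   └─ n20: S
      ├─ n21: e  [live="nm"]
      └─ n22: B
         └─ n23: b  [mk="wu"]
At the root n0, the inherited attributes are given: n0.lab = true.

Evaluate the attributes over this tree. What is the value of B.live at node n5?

-7

1. n0.lab = true  [given at root]
2. n2.tag = "qp"  [terminal]
3. n3.mk = "rn"  [terminal]
4. n1.idx = 27  [27]
5. n1.ok = 23  [len(b.mk) + 21]
6. n4.live = 20  [A.ok - 3]
7. n5.live = -7  [B₀.live * 3 - 67]
8. n7.live = "rx"  [terminal]
9. n8.idx = true  [terminal]
10. n6.idx = 9  [9]
11. n6.ok = 6  [6]
12. n10.idx = true  [terminal]
13. n9.idx = -7  [-7]
14. n9.ok = -9  [-9]
15. n11.live = 2  [B₀.live + A₁.idx + 16]
16. n12.idx = true  [terminal]
17. n13.live = "xn"  [terminal]
18. n11.acc = "xn"  [if f.idx then e.live else "r"]
19. n11.lab = 17  [len(e.live) + 15]
20. n5.acc = "nxn"  ["n" ++ B₁.acc]
21. n5.lab = -3  [A₁.idx + A₁.ok + 13]
22. n14.lab = true  [B₀.live == 20]
23. n16.mk = "zp"  [terminal]
24. n17.tag = "xk"  [terminal]
25. n18.tag = "np"  [terminal]
26. n15.idx = -7  [len(d₀.tag) - 9]
27. n15.ok = 29  [len(d₁.tag) + 27]
28. n19.idx = true  [terminal]
29. n14.tag = -4  [(if f.idx then A.ok else A.idx) - 33]
30. n20.lab = false  [false]
31. n21.live = "nm"  [terminal]
32. n22.live = 26  [26]
33. n23.mk = "wu"  [terminal]
34. n22.acc = "xq"  ["xq"]
35. n22.lab = 25  [B.live - 1]
36. n20.tag = 1  [B.lab - 24]
37. n4.acc = "nxnu"  [B₁.acc ++ "u"]
38. n4.lab = 18  [S₀.tag + B₁.lab + 25]
39. n0.tag = 28  [A.idx * 3 - 53]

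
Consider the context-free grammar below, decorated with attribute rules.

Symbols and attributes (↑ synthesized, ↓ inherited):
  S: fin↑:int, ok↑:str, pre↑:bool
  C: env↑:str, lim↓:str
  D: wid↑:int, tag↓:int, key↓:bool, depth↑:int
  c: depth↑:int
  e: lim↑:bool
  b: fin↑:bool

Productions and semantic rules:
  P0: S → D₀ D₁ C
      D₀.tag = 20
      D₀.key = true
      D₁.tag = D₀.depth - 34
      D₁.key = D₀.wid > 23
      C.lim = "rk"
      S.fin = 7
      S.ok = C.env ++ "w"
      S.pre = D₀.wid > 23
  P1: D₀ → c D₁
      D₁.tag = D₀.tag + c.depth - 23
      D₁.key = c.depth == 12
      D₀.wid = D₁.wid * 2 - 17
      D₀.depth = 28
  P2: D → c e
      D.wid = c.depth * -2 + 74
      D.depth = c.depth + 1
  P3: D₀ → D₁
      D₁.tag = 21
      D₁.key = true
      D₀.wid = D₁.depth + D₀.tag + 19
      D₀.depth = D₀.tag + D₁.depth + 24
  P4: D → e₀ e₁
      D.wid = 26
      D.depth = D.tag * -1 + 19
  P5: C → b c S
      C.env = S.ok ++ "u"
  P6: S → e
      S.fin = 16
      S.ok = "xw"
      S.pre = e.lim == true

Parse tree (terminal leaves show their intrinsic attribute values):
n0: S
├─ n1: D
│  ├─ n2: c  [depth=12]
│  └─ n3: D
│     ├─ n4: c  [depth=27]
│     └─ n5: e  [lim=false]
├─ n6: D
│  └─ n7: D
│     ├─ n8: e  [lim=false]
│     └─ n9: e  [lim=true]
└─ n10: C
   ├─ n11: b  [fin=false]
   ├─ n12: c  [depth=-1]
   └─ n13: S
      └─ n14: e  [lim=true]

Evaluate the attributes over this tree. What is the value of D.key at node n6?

1. n1.tag = 20  [20]
2. n1.key = true  [true]
3. n2.depth = 12  [terminal]
4. n3.tag = 9  [D₀.tag + c.depth - 23]
5. n3.key = true  [c.depth == 12]
6. n4.depth = 27  [terminal]
7. n5.lim = false  [terminal]
8. n3.wid = 20  [c.depth * -2 + 74]
9. n3.depth = 28  [c.depth + 1]
10. n1.wid = 23  [D₁.wid * 2 - 17]
11. n1.depth = 28  [28]
12. n6.tag = -6  [D₀.depth - 34]
13. n6.key = false  [D₀.wid > 23]
14. n7.tag = 21  [21]
15. n7.key = true  [true]
16. n8.lim = false  [terminal]
17. n9.lim = true  [terminal]
18. n7.wid = 26  [26]
19. n7.depth = -2  [D.tag * -1 + 19]
20. n6.wid = 11  [D₁.depth + D₀.tag + 19]
21. n6.depth = 16  [D₀.tag + D₁.depth + 24]
22. n10.lim = "rk"  ["rk"]
23. n11.fin = false  [terminal]
24. n12.depth = -1  [terminal]
25. n14.lim = true  [terminal]
26. n13.fin = 16  [16]
27. n13.ok = "xw"  ["xw"]
28. n13.pre = true  [e.lim == true]
29. n10.env = "xwu"  [S.ok ++ "u"]
30. n0.fin = 7  [7]
31. n0.ok = "xwuw"  [C.env ++ "w"]
32. n0.pre = false  [D₀.wid > 23]

false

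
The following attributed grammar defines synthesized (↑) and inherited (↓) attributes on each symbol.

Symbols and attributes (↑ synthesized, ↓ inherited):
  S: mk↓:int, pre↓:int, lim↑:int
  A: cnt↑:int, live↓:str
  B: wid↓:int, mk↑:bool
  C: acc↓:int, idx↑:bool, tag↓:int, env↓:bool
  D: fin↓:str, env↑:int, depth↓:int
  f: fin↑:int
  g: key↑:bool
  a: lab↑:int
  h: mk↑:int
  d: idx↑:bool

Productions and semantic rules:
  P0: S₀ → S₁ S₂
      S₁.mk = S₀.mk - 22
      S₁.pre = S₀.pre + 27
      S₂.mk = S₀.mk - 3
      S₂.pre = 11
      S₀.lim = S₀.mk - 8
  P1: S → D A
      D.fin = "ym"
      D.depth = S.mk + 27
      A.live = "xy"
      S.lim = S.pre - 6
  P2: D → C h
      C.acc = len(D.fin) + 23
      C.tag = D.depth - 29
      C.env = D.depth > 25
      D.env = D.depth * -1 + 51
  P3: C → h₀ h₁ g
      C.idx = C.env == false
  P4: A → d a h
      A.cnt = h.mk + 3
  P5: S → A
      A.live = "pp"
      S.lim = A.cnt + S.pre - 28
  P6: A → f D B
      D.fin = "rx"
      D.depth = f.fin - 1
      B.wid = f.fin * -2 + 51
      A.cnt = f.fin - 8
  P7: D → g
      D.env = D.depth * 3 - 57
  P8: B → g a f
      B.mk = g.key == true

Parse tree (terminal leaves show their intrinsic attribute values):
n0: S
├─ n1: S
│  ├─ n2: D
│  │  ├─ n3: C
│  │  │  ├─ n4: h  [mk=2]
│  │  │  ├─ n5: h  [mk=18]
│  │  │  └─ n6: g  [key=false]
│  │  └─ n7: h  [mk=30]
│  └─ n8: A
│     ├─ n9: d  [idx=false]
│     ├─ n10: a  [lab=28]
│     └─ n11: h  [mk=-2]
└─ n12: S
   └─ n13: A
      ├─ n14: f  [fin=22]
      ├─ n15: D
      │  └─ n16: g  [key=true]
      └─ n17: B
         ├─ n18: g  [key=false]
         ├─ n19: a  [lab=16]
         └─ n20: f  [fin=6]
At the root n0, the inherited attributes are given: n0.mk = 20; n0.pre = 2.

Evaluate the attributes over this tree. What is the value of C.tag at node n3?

1. n0.mk = 20  [given at root]
2. n0.pre = 2  [given at root]
3. n1.mk = -2  [S₀.mk - 22]
4. n1.pre = 29  [S₀.pre + 27]
5. n2.fin = "ym"  ["ym"]
6. n2.depth = 25  [S.mk + 27]
7. n3.acc = 25  [len(D.fin) + 23]
8. n3.tag = -4  [D.depth - 29]
9. n3.env = false  [D.depth > 25]
10. n4.mk = 2  [terminal]
11. n5.mk = 18  [terminal]
12. n6.key = false  [terminal]
13. n3.idx = true  [C.env == false]
14. n7.mk = 30  [terminal]
15. n2.env = 26  [D.depth * -1 + 51]
16. n8.live = "xy"  ["xy"]
17. n9.idx = false  [terminal]
18. n10.lab = 28  [terminal]
19. n11.mk = -2  [terminal]
20. n8.cnt = 1  [h.mk + 3]
21. n1.lim = 23  [S.pre - 6]
22. n12.mk = 17  [S₀.mk - 3]
23. n12.pre = 11  [11]
24. n13.live = "pp"  ["pp"]
25. n14.fin = 22  [terminal]
26. n15.fin = "rx"  ["rx"]
27. n15.depth = 21  [f.fin - 1]
28. n16.key = true  [terminal]
29. n15.env = 6  [D.depth * 3 - 57]
30. n17.wid = 7  [f.fin * -2 + 51]
31. n18.key = false  [terminal]
32. n19.lab = 16  [terminal]
33. n20.fin = 6  [terminal]
34. n17.mk = false  [g.key == true]
35. n13.cnt = 14  [f.fin - 8]
36. n12.lim = -3  [A.cnt + S.pre - 28]
37. n0.lim = 12  [S₀.mk - 8]

-4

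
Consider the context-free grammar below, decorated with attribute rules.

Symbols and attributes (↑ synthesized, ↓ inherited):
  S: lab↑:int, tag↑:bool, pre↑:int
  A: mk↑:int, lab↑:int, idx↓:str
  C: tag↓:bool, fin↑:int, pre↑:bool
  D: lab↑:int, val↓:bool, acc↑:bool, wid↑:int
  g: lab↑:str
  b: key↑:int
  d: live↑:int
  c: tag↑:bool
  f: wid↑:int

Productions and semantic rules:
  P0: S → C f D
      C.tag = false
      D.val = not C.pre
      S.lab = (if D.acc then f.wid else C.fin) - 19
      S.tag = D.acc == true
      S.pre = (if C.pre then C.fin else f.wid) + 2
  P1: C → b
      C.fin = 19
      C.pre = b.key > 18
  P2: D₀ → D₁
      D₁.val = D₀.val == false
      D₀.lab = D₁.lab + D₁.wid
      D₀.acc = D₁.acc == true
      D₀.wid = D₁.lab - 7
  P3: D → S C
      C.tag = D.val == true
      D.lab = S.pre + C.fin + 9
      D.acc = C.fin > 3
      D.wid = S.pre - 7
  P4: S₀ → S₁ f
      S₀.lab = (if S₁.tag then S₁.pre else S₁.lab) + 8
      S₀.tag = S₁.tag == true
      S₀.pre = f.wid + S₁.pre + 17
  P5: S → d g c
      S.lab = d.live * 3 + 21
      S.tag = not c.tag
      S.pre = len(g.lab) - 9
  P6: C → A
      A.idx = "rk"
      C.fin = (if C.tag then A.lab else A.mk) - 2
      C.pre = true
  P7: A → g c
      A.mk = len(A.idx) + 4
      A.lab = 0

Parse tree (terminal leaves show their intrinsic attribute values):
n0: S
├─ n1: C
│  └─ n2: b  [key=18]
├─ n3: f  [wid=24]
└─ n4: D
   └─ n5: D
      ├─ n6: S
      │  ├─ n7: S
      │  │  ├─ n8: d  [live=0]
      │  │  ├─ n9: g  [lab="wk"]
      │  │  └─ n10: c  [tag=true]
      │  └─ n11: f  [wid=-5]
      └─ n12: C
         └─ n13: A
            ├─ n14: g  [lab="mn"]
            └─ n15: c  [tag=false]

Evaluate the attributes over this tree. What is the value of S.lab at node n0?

1. n1.tag = false  [false]
2. n2.key = 18  [terminal]
3. n1.fin = 19  [19]
4. n1.pre = false  [b.key > 18]
5. n3.wid = 24  [terminal]
6. n4.val = true  [not C.pre]
7. n5.val = false  [D₀.val == false]
8. n8.live = 0  [terminal]
9. n9.lab = "wk"  [terminal]
10. n10.tag = true  [terminal]
11. n7.lab = 21  [d.live * 3 + 21]
12. n7.tag = false  [not c.tag]
13. n7.pre = -7  [len(g.lab) - 9]
14. n11.wid = -5  [terminal]
15. n6.lab = 29  [(if S₁.tag then S₁.pre else S₁.lab) + 8]
16. n6.tag = false  [S₁.tag == true]
17. n6.pre = 5  [f.wid + S₁.pre + 17]
18. n12.tag = false  [D.val == true]
19. n13.idx = "rk"  ["rk"]
20. n14.lab = "mn"  [terminal]
21. n15.tag = false  [terminal]
22. n13.mk = 6  [len(A.idx) + 4]
23. n13.lab = 0  [0]
24. n12.fin = 4  [(if C.tag then A.lab else A.mk) - 2]
25. n12.pre = true  [true]
26. n5.lab = 18  [S.pre + C.fin + 9]
27. n5.acc = true  [C.fin > 3]
28. n5.wid = -2  [S.pre - 7]
29. n4.lab = 16  [D₁.lab + D₁.wid]
30. n4.acc = true  [D₁.acc == true]
31. n4.wid = 11  [D₁.lab - 7]
32. n0.lab = 5  [(if D.acc then f.wid else C.fin) - 19]
33. n0.tag = true  [D.acc == true]
34. n0.pre = 26  [(if C.pre then C.fin else f.wid) + 2]

5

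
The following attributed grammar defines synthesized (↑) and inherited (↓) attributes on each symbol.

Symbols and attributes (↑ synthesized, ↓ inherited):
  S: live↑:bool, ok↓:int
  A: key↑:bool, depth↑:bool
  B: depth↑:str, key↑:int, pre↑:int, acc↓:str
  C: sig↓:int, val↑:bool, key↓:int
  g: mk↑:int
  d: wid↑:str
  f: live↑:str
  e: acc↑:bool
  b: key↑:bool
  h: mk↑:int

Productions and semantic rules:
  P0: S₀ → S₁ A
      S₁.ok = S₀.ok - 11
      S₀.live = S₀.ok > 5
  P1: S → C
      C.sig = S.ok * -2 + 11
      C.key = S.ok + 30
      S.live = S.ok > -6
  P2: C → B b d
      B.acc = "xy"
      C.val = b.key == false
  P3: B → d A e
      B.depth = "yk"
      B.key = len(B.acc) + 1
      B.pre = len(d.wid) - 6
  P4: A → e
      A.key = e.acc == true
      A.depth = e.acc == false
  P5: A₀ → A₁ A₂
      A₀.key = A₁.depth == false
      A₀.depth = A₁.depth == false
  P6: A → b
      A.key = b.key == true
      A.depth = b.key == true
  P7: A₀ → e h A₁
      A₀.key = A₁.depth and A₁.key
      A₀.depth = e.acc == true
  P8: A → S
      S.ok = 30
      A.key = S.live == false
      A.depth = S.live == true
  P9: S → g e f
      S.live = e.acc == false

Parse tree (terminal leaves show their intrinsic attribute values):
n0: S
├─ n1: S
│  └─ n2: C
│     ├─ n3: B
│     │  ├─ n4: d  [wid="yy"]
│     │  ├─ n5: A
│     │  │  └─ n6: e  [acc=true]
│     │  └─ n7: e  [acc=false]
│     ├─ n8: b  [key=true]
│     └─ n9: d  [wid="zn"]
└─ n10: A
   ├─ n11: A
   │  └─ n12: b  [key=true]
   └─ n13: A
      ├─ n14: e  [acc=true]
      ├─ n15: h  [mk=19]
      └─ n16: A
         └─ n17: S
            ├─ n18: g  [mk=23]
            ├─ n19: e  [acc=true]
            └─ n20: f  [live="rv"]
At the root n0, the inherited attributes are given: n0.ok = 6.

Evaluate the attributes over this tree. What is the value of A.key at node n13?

false

1. n0.ok = 6  [given at root]
2. n1.ok = -5  [S₀.ok - 11]
3. n2.sig = 21  [S.ok * -2 + 11]
4. n2.key = 25  [S.ok + 30]
5. n3.acc = "xy"  ["xy"]
6. n4.wid = "yy"  [terminal]
7. n6.acc = true  [terminal]
8. n5.key = true  [e.acc == true]
9. n5.depth = false  [e.acc == false]
10. n7.acc = false  [terminal]
11. n3.depth = "yk"  ["yk"]
12. n3.key = 3  [len(B.acc) + 1]
13. n3.pre = -4  [len(d.wid) - 6]
14. n8.key = true  [terminal]
15. n9.wid = "zn"  [terminal]
16. n2.val = false  [b.key == false]
17. n1.live = true  [S.ok > -6]
18. n12.key = true  [terminal]
19. n11.key = true  [b.key == true]
20. n11.depth = true  [b.key == true]
21. n14.acc = true  [terminal]
22. n15.mk = 19  [terminal]
23. n17.ok = 30  [30]
24. n18.mk = 23  [terminal]
25. n19.acc = true  [terminal]
26. n20.live = "rv"  [terminal]
27. n17.live = false  [e.acc == false]
28. n16.key = true  [S.live == false]
29. n16.depth = false  [S.live == true]
30. n13.key = false  [A₁.depth and A₁.key]
31. n13.depth = true  [e.acc == true]
32. n10.key = false  [A₁.depth == false]
33. n10.depth = false  [A₁.depth == false]
34. n0.live = true  [S₀.ok > 5]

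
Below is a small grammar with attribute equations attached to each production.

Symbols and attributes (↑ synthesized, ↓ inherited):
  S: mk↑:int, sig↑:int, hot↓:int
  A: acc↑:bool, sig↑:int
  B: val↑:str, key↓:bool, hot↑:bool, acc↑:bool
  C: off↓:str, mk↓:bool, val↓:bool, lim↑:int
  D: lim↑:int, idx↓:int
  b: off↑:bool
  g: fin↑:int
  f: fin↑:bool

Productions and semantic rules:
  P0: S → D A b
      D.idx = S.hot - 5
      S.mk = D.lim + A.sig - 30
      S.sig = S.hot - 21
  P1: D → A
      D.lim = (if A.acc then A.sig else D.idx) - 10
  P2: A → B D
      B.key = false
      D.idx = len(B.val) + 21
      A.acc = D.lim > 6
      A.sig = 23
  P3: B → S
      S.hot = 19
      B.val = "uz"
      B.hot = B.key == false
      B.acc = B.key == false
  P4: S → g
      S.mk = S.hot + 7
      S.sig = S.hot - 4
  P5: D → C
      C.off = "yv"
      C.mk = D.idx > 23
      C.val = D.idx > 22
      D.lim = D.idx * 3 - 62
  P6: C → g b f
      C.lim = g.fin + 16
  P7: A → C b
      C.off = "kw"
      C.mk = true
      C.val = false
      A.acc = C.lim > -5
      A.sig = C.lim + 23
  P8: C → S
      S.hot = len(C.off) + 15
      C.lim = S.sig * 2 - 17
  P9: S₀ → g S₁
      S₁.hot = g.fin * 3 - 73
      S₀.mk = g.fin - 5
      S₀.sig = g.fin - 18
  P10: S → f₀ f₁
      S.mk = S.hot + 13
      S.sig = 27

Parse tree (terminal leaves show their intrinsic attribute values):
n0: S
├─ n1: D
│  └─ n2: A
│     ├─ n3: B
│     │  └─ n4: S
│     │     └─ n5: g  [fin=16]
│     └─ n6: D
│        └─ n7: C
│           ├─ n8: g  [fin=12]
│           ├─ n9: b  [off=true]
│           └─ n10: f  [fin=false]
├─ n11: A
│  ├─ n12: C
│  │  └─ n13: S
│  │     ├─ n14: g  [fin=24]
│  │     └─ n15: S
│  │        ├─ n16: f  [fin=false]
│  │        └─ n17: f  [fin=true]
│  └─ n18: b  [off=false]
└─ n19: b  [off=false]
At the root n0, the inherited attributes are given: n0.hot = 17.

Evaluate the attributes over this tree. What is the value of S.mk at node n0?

1

1. n0.hot = 17  [given at root]
2. n1.idx = 12  [S.hot - 5]
3. n3.key = false  [false]
4. n4.hot = 19  [19]
5. n5.fin = 16  [terminal]
6. n4.mk = 26  [S.hot + 7]
7. n4.sig = 15  [S.hot - 4]
8. n3.val = "uz"  ["uz"]
9. n3.hot = true  [B.key == false]
10. n3.acc = true  [B.key == false]
11. n6.idx = 23  [len(B.val) + 21]
12. n7.off = "yv"  ["yv"]
13. n7.mk = false  [D.idx > 23]
14. n7.val = true  [D.idx > 22]
15. n8.fin = 12  [terminal]
16. n9.off = true  [terminal]
17. n10.fin = false  [terminal]
18. n7.lim = 28  [g.fin + 16]
19. n6.lim = 7  [D.idx * 3 - 62]
20. n2.acc = true  [D.lim > 6]
21. n2.sig = 23  [23]
22. n1.lim = 13  [(if A.acc then A.sig else D.idx) - 10]
23. n12.off = "kw"  ["kw"]
24. n12.mk = true  [true]
25. n12.val = false  [false]
26. n13.hot = 17  [len(C.off) + 15]
27. n14.fin = 24  [terminal]
28. n15.hot = -1  [g.fin * 3 - 73]
29. n16.fin = false  [terminal]
30. n17.fin = true  [terminal]
31. n15.mk = 12  [S.hot + 13]
32. n15.sig = 27  [27]
33. n13.mk = 19  [g.fin - 5]
34. n13.sig = 6  [g.fin - 18]
35. n12.lim = -5  [S.sig * 2 - 17]
36. n18.off = false  [terminal]
37. n11.acc = false  [C.lim > -5]
38. n11.sig = 18  [C.lim + 23]
39. n19.off = false  [terminal]
40. n0.mk = 1  [D.lim + A.sig - 30]
41. n0.sig = -4  [S.hot - 21]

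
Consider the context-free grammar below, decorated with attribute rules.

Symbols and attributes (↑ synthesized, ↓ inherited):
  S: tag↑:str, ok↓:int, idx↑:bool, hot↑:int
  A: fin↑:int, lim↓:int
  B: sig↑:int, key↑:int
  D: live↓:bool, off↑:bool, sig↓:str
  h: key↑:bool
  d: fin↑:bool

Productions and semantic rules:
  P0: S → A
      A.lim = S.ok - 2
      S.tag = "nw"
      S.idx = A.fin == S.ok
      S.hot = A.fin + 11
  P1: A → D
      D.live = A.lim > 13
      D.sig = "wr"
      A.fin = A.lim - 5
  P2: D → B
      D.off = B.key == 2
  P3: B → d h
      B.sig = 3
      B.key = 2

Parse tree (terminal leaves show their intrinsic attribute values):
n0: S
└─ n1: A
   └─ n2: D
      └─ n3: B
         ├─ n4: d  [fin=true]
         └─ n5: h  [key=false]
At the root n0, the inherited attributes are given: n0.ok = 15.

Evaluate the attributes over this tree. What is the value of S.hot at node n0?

19

1. n0.ok = 15  [given at root]
2. n1.lim = 13  [S.ok - 2]
3. n2.live = false  [A.lim > 13]
4. n2.sig = "wr"  ["wr"]
5. n4.fin = true  [terminal]
6. n5.key = false  [terminal]
7. n3.sig = 3  [3]
8. n3.key = 2  [2]
9. n2.off = true  [B.key == 2]
10. n1.fin = 8  [A.lim - 5]
11. n0.tag = "nw"  ["nw"]
12. n0.idx = false  [A.fin == S.ok]
13. n0.hot = 19  [A.fin + 11]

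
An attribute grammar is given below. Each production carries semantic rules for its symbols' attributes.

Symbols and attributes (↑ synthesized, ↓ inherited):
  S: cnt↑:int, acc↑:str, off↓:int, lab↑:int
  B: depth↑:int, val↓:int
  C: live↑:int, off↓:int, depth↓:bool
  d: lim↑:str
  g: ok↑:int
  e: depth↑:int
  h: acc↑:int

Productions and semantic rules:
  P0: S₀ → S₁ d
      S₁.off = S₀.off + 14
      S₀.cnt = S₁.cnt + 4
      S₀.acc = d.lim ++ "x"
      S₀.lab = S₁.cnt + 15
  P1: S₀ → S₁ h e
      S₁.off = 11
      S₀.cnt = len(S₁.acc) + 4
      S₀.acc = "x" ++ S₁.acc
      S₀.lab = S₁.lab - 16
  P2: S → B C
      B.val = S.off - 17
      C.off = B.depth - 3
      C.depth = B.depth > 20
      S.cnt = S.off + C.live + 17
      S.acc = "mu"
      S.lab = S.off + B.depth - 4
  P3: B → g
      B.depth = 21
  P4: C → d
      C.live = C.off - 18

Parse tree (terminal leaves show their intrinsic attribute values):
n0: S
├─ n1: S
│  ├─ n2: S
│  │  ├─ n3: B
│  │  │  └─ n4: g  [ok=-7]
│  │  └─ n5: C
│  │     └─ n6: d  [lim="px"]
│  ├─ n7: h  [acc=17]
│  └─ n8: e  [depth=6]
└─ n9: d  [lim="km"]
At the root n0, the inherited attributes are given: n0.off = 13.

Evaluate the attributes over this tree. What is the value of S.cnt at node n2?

1. n0.off = 13  [given at root]
2. n1.off = 27  [S₀.off + 14]
3. n2.off = 11  [11]
4. n3.val = -6  [S.off - 17]
5. n4.ok = -7  [terminal]
6. n3.depth = 21  [21]
7. n5.off = 18  [B.depth - 3]
8. n5.depth = true  [B.depth > 20]
9. n6.lim = "px"  [terminal]
10. n5.live = 0  [C.off - 18]
11. n2.cnt = 28  [S.off + C.live + 17]
12. n2.acc = "mu"  ["mu"]
13. n2.lab = 28  [S.off + B.depth - 4]
14. n7.acc = 17  [terminal]
15. n8.depth = 6  [terminal]
16. n1.cnt = 6  [len(S₁.acc) + 4]
17. n1.acc = "xmu"  ["x" ++ S₁.acc]
18. n1.lab = 12  [S₁.lab - 16]
19. n9.lim = "km"  [terminal]
20. n0.cnt = 10  [S₁.cnt + 4]
21. n0.acc = "kmx"  [d.lim ++ "x"]
22. n0.lab = 21  [S₁.cnt + 15]

28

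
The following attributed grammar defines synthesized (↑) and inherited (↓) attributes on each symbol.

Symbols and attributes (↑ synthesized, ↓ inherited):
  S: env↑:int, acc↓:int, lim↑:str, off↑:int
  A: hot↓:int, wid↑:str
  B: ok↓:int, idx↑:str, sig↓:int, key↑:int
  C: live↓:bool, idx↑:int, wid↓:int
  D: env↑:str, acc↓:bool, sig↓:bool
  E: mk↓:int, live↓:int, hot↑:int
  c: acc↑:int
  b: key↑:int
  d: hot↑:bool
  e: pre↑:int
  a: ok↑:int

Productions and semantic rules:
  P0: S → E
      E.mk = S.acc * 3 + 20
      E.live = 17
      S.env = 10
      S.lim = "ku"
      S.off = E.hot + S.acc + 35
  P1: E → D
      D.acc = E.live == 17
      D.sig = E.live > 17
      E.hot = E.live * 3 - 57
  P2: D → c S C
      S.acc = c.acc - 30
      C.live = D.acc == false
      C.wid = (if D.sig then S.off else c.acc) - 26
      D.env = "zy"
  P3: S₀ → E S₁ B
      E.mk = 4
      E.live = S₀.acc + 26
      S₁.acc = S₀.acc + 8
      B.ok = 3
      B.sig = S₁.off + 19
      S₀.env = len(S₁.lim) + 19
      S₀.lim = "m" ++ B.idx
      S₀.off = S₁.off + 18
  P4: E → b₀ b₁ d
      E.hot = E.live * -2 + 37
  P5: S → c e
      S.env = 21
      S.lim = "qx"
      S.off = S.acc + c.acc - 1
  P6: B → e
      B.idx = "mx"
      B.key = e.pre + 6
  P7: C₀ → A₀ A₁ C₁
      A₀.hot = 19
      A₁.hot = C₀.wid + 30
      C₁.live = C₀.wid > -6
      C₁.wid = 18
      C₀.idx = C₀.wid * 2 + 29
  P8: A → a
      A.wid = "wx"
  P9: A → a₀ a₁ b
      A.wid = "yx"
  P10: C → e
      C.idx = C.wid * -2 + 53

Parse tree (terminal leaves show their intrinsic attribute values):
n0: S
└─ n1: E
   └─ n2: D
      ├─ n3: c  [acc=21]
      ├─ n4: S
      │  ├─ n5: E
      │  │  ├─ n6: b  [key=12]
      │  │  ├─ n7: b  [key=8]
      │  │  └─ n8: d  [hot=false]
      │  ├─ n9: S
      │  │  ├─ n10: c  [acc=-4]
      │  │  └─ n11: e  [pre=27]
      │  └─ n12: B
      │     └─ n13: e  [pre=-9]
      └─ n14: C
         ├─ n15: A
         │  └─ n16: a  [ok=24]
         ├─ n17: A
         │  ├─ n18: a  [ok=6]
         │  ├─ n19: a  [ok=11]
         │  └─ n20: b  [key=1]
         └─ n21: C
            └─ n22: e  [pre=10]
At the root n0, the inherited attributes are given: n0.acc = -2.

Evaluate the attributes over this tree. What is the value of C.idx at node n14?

19

1. n0.acc = -2  [given at root]
2. n1.mk = 14  [S.acc * 3 + 20]
3. n1.live = 17  [17]
4. n2.acc = true  [E.live == 17]
5. n2.sig = false  [E.live > 17]
6. n3.acc = 21  [terminal]
7. n4.acc = -9  [c.acc - 30]
8. n5.mk = 4  [4]
9. n5.live = 17  [S₀.acc + 26]
10. n6.key = 12  [terminal]
11. n7.key = 8  [terminal]
12. n8.hot = false  [terminal]
13. n5.hot = 3  [E.live * -2 + 37]
14. n9.acc = -1  [S₀.acc + 8]
15. n10.acc = -4  [terminal]
16. n11.pre = 27  [terminal]
17. n9.env = 21  [21]
18. n9.lim = "qx"  ["qx"]
19. n9.off = -6  [S.acc + c.acc - 1]
20. n12.ok = 3  [3]
21. n12.sig = 13  [S₁.off + 19]
22. n13.pre = -9  [terminal]
23. n12.idx = "mx"  ["mx"]
24. n12.key = -3  [e.pre + 6]
25. n4.env = 21  [len(S₁.lim) + 19]
26. n4.lim = "mmx"  ["m" ++ B.idx]
27. n4.off = 12  [S₁.off + 18]
28. n14.live = false  [D.acc == false]
29. n14.wid = -5  [(if D.sig then S.off else c.acc) - 26]
30. n15.hot = 19  [19]
31. n16.ok = 24  [terminal]
32. n15.wid = "wx"  ["wx"]
33. n17.hot = 25  [C₀.wid + 30]
34. n18.ok = 6  [terminal]
35. n19.ok = 11  [terminal]
36. n20.key = 1  [terminal]
37. n17.wid = "yx"  ["yx"]
38. n21.live = true  [C₀.wid > -6]
39. n21.wid = 18  [18]
40. n22.pre = 10  [terminal]
41. n21.idx = 17  [C.wid * -2 + 53]
42. n14.idx = 19  [C₀.wid * 2 + 29]
43. n2.env = "zy"  ["zy"]
44. n1.hot = -6  [E.live * 3 - 57]
45. n0.env = 10  [10]
46. n0.lim = "ku"  ["ku"]
47. n0.off = 27  [E.hot + S.acc + 35]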